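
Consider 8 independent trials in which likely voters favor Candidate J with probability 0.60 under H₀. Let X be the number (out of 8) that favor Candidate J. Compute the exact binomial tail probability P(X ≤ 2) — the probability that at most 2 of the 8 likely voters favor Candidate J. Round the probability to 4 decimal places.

P = 0.0498

X is binomial with n = 8 and p = 0.60.
P(X ≤ 2) = C(8,0)·0.60^0·0.40^8 + C(8,1)·0.60^1·0.40^7 + C(8,2)·0.60^2·0.40^6.
= 0.000655 + 0.007864 + 0.041288 = 0.0498.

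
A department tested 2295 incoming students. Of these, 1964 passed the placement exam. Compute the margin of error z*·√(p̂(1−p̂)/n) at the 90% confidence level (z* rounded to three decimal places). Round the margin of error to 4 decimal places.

ME = 0.0121

The sample proportion is 1964/2295 = 0.85577.
SE = √(p̂(1−p̂)/n) = √(0.123425/2295) = 0.007333.
For 90% confidence, z* = 1.645.
So ME = 0.0121.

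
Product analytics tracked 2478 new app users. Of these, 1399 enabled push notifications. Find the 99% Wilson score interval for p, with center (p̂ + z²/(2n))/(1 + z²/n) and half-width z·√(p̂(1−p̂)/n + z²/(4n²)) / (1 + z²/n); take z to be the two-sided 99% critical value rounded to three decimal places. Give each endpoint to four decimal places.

(0.5388, 0.5900)

p̂ = 1399/2478 = 0.56457; z = 2.576, so z² = 6.635776.
Denominator 1 + z²/n = 1 + 6.635776/2478 = 1.002678.
Center = (0.56457 + 0.001339)/1.002678 = 0.56440.
Radicand: p̂(1−p̂)/n + z²/(4n²) = 0.000099205 + 0.000000270 = 0.000099475.
Half-width = 2.576·√0.000099475/1.002678 = 0.02562.
Interval: 0.56440 ± 0.02562 → (0.5388, 0.5900).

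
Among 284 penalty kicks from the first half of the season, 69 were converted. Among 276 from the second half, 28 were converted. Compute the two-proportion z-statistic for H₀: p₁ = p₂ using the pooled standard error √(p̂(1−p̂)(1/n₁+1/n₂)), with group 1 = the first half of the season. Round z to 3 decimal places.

z = 4.424

Sample proportions: p̂₁ = 69/284 = 0.24296 and p̂₂ = 28/276 = 0.10145.
Pooling: p̂ = 97/560 = 0.17321.
SE = √[p̂(1−p̂)(1/n₁+1/n₂)] = √[0.17321·0.82679·(1/284+1/276)] ≈ 0.031987.
z = (p̂₁ − p̂₂)/SE = (0.24296 − 0.10145)/0.031987 = 0.14151/0.031987 = 4.424.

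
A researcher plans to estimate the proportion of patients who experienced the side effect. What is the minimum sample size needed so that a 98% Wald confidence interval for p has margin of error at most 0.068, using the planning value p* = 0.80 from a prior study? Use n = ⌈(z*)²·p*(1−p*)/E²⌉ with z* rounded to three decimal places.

n = 188

The 98% critical value is z* = 2.326.
p*(1−p*) = 0.1600.
Required n before rounding: 5.410276 × 0.1600 / 0.068² = 187.207.
Rounding up, n = 188.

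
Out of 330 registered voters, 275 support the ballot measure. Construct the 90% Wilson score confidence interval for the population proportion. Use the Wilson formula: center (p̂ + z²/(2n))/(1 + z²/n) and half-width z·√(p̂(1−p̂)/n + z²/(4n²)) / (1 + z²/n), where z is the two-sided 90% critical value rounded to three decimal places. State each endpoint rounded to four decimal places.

p̂ = 275/330 = 0.83333; z = 1.645, so z² = 2.706025.
1 + z²/n = 1.008200.
Center = (0.83333 + 0.004100)/1.008200 = 0.83062.
Radicand: p̂(1−p̂)/n + z²/(4n²) = 0.000420875 + 0.000006212 = 0.000427087.
Half-width = 1.645·√0.000427087/1.008200 = 0.03372.
CI: 0.83062 ± 0.03372 = (0.7969, 0.8643).

(0.7969, 0.8643)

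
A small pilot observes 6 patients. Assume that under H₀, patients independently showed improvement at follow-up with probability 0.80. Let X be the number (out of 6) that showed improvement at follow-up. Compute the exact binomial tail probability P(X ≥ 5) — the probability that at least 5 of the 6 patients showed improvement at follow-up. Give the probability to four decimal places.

X is binomial with n = 6 and p = 0.80.
P(X ≥ 5) = C(6,5)·0.80^5·0.20^1 + C(6,6)·0.80^6·0.20^0.
= 0.393216 + 0.262144 = 0.6554.

P = 0.6554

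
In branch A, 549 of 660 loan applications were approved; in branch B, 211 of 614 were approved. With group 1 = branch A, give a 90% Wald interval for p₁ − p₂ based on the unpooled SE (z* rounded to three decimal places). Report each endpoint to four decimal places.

p̂₁ = 549/660 = 0.83182, p̂₂ = 211/614 = 0.34365; p̂₁ − p̂₂ = 0.48817.
Unpooled SE = √(p̂₁(1−p̂₁)/n₁ + p̂₂(1−p̂₂)/n₂) = √(0.000211965 + 0.000367352) = 0.024069.
z* = 1.645 at the 90% level. Margin = 1.645·0.024069 = 0.03959.
Interval: 0.48817 ± 0.03959 → (0.4486, 0.5278).

(0.4486, 0.5278)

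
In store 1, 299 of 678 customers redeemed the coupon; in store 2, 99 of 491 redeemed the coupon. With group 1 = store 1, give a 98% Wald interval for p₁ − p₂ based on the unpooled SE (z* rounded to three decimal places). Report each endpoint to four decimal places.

p̂₁ = 0.44100, p̂₂ = 0.20163, so the observed difference is 0.23937.
Unpooled SE = √(p̂₁(1−p̂₁)/n₁ + p̂₂(1−p̂₂)/n₂) = √(0.000363598 + 0.000327851) = 0.026295.
The 98% critical value is z* = 2.326. Margin = 2.326·0.026295 = 0.06116.
CI: 0.23937 ± 0.06116 = (0.1782, 0.3005).

(0.1782, 0.3005)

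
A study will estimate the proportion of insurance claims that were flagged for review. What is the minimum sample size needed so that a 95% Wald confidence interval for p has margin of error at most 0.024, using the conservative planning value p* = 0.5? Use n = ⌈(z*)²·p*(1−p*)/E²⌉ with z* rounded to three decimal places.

For 95% confidence, z* = 1.960.
p*(1−p*) = 0.2500.
(z*)²·p*(1−p*)/E² = 3.841600·0.2500/0.000576 = 1667.361.
⌈1667.361⌉ = 1668.

n = 1668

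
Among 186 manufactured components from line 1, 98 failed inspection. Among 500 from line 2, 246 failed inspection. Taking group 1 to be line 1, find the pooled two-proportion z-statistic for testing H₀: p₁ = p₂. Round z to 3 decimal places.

z = 0.812

Sample proportions: p̂₁ = 98/186 = 0.52688 and p̂₂ = 246/500 = 0.49200.
Pooling: p̂ = 344/686 = 0.50146.
Pooled SE = √[0.2499979·0.00737634] ≈ 0.042943.
z = (p̂₁ − p̂₂)/SE = (0.52688 − 0.49200)/0.042943 = 0.03488/0.042943 = 0.812.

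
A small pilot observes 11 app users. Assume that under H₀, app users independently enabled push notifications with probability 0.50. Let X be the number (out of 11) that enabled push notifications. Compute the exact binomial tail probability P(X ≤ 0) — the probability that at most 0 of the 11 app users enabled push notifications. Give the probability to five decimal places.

P = 0.00049

X ~ Binomial(n=11, p=0.50).
P(X ≤ 0) = C(11,0)·0.50^0·0.50^11.
= 0.000488 = 0.00049.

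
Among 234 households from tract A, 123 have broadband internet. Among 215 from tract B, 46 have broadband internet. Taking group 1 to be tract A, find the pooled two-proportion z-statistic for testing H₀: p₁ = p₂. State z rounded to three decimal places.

z = 6.810

p̂₁ = 123/234 = 0.52564, p̂₂ = 46/215 = 0.21395.
Pooled p̂ = (123+46)/(234+215) = 169/449 = 0.37639.
Pooled SE = √[0.2347211·0.00892467] ≈ 0.045769.
z = 0.31169/0.045769 = 6.810.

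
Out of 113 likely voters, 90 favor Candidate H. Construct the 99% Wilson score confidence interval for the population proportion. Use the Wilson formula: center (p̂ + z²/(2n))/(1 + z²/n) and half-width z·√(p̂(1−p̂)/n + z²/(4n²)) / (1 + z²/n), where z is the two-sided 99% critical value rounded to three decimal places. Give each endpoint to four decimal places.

(0.6838, 0.8763)

Here p̂ = 90/113 = 0.79646 and z = 2.576 (z² = 6.635776).
1 + z²/n = 1.058724.
Adjusted center: (0.79646 + z²/(2n))/1.058724 = 0.78002.
Radicand: p̂(1−p̂)/n + z²/(4n²) = 0.001434614 + 0.000129920 = 0.001564534.
Half-width = z·√(radicand)/denom = 2.576·0.039554/1.058724 = 0.09624.
Interval: 0.78002 ± 0.09624 → (0.6838, 0.8763).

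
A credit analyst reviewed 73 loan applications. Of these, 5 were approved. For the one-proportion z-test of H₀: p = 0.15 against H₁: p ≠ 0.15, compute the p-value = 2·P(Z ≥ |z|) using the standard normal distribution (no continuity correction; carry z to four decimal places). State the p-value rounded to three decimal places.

p-value = 0.051

Sample proportion p̂ = 5/73 = 0.06849.
Under H₀, SE = √(p₀(1−p₀)/n) = √(0.15·0.85/73) = √0.001746575 = 0.041792.
z = (p̂ − p₀)/SE = (5/73 − 0.15)/0.041792 ≈ -1.9503.
p-value = 2·P(Z ≥ |z|) with z = -1.9503 → 0.051.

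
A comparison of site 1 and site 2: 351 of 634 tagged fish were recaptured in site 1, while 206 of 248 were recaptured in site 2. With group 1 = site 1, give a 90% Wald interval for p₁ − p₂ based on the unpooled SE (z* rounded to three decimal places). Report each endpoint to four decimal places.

p̂₁ = 351/634 = 0.55363, p̂₂ = 206/248 = 0.83065; p̂₁ − p̂₂ = -0.27702.
SE = √(0.000389786 + 0.000567233) = √0.000957019 = 0.030936.
The 90% critical value is z* = 1.645. Margin = 1.645·0.030936 = 0.05089.
Interval: -0.27702 ± 0.05089 → (-0.3279, -0.2261).

(-0.3279, -0.2261)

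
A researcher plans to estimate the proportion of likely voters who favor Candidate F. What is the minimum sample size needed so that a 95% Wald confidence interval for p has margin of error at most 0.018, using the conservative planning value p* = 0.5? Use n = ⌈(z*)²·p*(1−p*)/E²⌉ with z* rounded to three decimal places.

The 95% critical value is z* = 1.960.
p*(1−p*) = 0.2500.
(z*)²·p*(1−p*)/E² = 3.841600·0.2500/0.000324 = 2964.198.
⌈2964.198⌉ = 2965.

n = 2965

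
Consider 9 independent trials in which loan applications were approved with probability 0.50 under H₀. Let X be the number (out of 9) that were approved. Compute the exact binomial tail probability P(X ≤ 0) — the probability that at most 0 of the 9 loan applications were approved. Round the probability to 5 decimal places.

X ~ Binomial(n=9, p=0.50).
P(X ≤ 0) = C(9,0)·0.50^0·0.50^9.
= 0.001953 = 0.00195.

P = 0.00195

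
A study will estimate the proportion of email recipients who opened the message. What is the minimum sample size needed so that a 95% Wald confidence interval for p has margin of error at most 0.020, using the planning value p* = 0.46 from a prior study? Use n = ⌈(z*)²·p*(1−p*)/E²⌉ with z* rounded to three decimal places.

z* = 1.960 at the 95% level.
p*(1−p*) = 0.46·0.54 = 0.2484.
Required n before rounding: 3.841600 × 0.2484 / 0.020² = 2385.634.
Rounding up, n = 2386.

n = 2386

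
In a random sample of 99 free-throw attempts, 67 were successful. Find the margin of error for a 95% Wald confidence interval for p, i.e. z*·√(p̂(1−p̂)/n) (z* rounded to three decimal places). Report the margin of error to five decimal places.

ME = 0.09213

With x = 67 successes in n = 99, p̂ = 0.67677.
SE(p̂) = √(0.67677·0.32323/99) = 0.047007.
z* = 1.960 at the 95% level.
ME = 1.960·0.047007 = 0.09213.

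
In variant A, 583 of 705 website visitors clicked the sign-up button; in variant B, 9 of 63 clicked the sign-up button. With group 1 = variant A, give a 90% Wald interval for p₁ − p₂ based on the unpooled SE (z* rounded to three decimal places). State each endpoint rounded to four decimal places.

(0.6079, 0.7603)

p̂₁ = 583/705 = 0.82695, p̂₂ = 9/63 = 0.14286; p̂₁ − p̂₂ = 0.68409.
SE = √(0.000202984 + 0.001943635) = √0.002146619 = 0.046332.
The 90% critical value is z* = 1.645. Margin = 1.645·0.046332 = 0.07622.
CI: 0.68409 ± 0.07622 = (0.6079, 0.7603).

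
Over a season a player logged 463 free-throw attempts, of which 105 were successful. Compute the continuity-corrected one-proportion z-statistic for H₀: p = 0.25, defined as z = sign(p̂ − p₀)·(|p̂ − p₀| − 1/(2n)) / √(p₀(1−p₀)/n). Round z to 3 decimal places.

With x = 105 successes in n = 463, p̂ = 0.22678. p̂ − p₀ = -0.023218.
1/(2n) = 0.001080.
Corrected numerator: |-0.023218| − 0.001080 = 0.022138.
Under H₀, SE = √(p₀(1−p₀)/n) = √(0.25·0.75/463) = √0.000404968 = 0.020124.
z = −0.022138/0.020124 = -1.100.

z = -1.100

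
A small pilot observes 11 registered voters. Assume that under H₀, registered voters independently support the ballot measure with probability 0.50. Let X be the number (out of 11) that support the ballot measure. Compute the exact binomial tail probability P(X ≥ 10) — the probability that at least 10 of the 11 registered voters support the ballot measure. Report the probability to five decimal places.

P = 0.00586

X ~ Binomial(n=11, p=0.50).
P(X ≥ 10) = C(11,10)·0.50^10·0.50^1 + C(11,11)·0.50^11·0.50^0.
= 0.005371 + 0.000488 = 0.00586.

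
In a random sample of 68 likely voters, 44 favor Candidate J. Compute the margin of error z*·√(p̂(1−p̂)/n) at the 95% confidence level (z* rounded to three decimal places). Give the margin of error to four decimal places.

Sample proportion p̂ = 44/68 = 0.64706.
SE = √(p̂(1−p̂)/n) = √(0.228374/68) = 0.057952.
For 95% confidence, z* = 1.960.
So ME = 0.1136.

ME = 0.1136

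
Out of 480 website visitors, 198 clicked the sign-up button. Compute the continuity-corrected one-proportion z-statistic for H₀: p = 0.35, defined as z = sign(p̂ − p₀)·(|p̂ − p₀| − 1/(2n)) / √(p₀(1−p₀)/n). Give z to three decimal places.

Sample proportion p̂ = 198/480 = 0.41250. p̂ − p₀ = 0.062500.
Continuity correction 1/(2n) = 1/960 = 0.001042.
Corrected numerator: |0.062500| − 0.001042 = 0.061458.
Null standard error: √(0.35·0.65/480) = √0.000473958 = 0.021771.
z = (+)0.061458/0.021771 = 2.823.

z = 2.823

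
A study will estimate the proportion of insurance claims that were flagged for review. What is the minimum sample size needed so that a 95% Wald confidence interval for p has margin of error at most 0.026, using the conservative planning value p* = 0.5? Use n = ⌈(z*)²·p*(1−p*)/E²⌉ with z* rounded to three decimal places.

n = 1421

The 95% critical value is z* = 1.960.
p*(1−p*) = 0.2500.
Required n before rounding: 3.841600 × 0.2500 / 0.026² = 1420.710.
Rounding up, n = 1421.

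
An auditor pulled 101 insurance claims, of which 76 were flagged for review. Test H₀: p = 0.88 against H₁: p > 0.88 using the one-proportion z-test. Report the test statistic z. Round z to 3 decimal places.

z = -3.944

Sample proportion p̂ = 76/101 = 0.75248.
SE₀ = √(0.88·0.12/101) = 0.032335.
z = (0.75248 − 0.88)/0.032335 = -0.12752/0.032335 = -3.944.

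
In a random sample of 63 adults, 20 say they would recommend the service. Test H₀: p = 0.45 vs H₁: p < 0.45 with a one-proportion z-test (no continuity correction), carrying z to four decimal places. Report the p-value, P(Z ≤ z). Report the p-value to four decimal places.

Sample proportion p̂ = 20/63 = 0.31746.
Null standard error: √(0.45·0.55/63) = √0.003928571 = 0.062678.
Test statistic (full precision, shown to 4 dp): z = (20/63 − 0.45)/SE₀ ≈ -2.1146.
From the standard normal, P(Z ≤ z) = 0.0172.

p-value = 0.0172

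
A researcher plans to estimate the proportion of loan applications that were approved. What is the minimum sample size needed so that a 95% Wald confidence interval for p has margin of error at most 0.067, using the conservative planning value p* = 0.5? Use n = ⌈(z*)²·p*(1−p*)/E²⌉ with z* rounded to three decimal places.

The 95% critical value is z* = 1.960.
p*(1−p*) = 0.2500.
Required n before rounding: 3.841600 × 0.2500 / 0.067² = 213.945.
⌈213.945⌉ = 214.

n = 214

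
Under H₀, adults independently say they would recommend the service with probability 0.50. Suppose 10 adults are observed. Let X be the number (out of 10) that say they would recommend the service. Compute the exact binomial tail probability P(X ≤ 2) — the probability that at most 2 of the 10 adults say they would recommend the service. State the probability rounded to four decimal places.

X is binomial with n = 10 and p = 0.50.
P(X ≤ 2) = C(10,0)·0.50^0·0.50^10 + C(10,1)·0.50^1·0.50^9 + C(10,2)·0.50^2·0.50^8.
= 0.000977 + 0.009766 + 0.043945 = 0.0547.

P = 0.0547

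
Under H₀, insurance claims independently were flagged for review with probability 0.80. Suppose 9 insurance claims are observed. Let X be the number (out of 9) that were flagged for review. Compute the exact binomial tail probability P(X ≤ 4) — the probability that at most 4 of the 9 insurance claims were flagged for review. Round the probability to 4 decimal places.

X is binomial with n = 9 and p = 0.80.
P(X ≤ 4) = Σ_{j=0}^{4} C(9,j)·0.80^j·0.20^{9−j}.
= 0.000001 + 0.000018 + 0.000295 + 0.002753 + 0.016515 = 0.0196.

P = 0.0196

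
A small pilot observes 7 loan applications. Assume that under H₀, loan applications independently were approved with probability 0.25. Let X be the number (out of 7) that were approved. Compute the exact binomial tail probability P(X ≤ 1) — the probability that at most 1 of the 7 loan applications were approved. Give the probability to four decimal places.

X is binomial with n = 7 and p = 0.25.
P(X ≤ 1) = C(7,0)·0.25^0·0.75^7 + C(7,1)·0.25^1·0.75^6.
= 0.133484 + 0.311462 = 0.4449.

P = 0.4449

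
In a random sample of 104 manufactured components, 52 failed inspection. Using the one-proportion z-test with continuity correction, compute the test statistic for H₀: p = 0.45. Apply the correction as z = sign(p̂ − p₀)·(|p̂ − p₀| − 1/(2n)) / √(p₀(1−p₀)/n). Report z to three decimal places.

With x = 52 successes in n = 104, p̂ = 0.50000. p̂ − p₀ = 0.050000.
1/(2n) = 0.004808.
Corrected numerator: |0.050000| − 0.004808 = 0.045192.
Null standard error: √(0.45·0.55/104) = √0.002379808 = 0.048783.
z = (+)0.045192/0.048783 = 0.926.

z = 0.926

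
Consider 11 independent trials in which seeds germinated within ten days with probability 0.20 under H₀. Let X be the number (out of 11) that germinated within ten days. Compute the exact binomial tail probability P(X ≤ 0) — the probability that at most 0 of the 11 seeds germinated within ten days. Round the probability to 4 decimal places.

P = 0.0859

X ~ Binomial(n=11, p=0.20).
P(X ≤ 0) = C(11,0)·0.20^0·0.80^11.
= 0.085899 = 0.0859.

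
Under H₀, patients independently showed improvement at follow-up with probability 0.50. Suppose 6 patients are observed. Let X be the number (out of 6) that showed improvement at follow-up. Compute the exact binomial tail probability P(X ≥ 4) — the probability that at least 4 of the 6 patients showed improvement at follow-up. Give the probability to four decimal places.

X is binomial with n = 6 and p = 0.50.
P(X ≥ 4) = C(6,4)·0.50^4·0.50^2 + C(6,5)·0.50^5·0.50^1 + C(6,6)·0.50^6·0.50^0.
= 0.234375 + 0.093750 + 0.015625 = 0.3438.

P = 0.3438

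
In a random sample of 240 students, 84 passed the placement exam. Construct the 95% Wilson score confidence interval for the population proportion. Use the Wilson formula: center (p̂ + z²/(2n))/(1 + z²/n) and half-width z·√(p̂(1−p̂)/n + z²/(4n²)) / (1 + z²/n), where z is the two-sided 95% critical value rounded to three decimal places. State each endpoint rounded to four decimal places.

p̂ = 84/240 = 0.35000; z = 1.960, so z² = 3.841600.
1 + z²/n = 1.016007.
Center = (0.35000 + 0.008003)/1.016007 = 0.35236.
Radicand: p̂(1−p̂)/n + z²/(4n²) = 0.000947917 + 0.000016674 = 0.000964591.
Half-width = z·√(radicand)/denom = 1.960·0.031058/1.016007 = 0.05991.
Interval: 0.35236 ± 0.05991 → (0.2924, 0.4123).

(0.2924, 0.4123)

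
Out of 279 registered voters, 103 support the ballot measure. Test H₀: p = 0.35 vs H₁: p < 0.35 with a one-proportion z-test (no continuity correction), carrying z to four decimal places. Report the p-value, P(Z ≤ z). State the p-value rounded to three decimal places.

Sample proportion p̂ = 103/279 = 0.36918.
Under H₀, SE = √(p₀(1−p₀)/n) = √(0.35·0.65/279) = √0.000815412 = 0.028555.
z = (p̂ − p₀)/SE = (103/279 − 0.35)/0.028555 ≈ 0.6715.
From the standard normal, P(Z ≤ z) = 0.749.

p-value = 0.749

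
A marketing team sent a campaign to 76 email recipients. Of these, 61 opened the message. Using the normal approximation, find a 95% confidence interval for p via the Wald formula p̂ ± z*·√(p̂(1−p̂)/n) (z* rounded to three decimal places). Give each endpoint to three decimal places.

(0.713, 0.892)

The sample proportion is 61/76 = 0.80263.
SE = √(p̂(1−p̂)/n) = √(0.158414/76) = 0.045655.
z* = 1.960 at the 95% level.
Margin of error: 1.960 × 0.045655 = 0.08948.
Interval: 0.80263 ± 0.08948 → (0.713, 0.892).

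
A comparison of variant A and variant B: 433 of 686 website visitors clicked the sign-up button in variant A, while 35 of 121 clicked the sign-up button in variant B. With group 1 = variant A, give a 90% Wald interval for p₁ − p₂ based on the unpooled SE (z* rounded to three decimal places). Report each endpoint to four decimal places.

(0.2677, 0.4162)

p̂₁ = 433/686 = 0.63120, p̂₂ = 35/121 = 0.28926; p̂₁ − p̂₂ = 0.34194.
Unpooled SE = √(p̂₁(1−p̂₁)/n₁ + p̂₂(1−p̂₂)/n₂) = √(0.000339341 + 0.001699067) = 0.045149.
For 90% confidence, z* = 1.645. Margin = 1.645·0.045149 = 0.07427.
CI: 0.34194 ± 0.07427 = (0.2677, 0.4162).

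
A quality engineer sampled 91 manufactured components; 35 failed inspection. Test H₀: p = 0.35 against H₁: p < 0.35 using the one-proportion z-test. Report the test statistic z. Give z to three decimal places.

z = 0.692

With x = 35 successes in n = 91, p̂ = 0.38462.
Null standard error: √(0.35·0.65/91) = √0.002500000 = 0.050000.
z = (0.38462 − 0.35)/0.050000 = 0.03462/0.050000 = 0.692.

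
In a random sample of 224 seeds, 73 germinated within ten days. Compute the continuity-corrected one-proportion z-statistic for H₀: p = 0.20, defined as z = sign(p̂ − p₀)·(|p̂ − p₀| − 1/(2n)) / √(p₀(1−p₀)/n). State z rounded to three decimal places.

Sample proportion p̂ = 73/224 = 0.32589. p̂ − p₀ = 0.125893.
1/(2n) = 0.002232.
Corrected numerator: |0.125893| − 0.002232 = 0.123661.
Under H₀, SE = √(p₀(1−p₀)/n) = √(0.20·0.80/224) = √0.000714286 = 0.026726.
z = (+)0.123661/0.026726 = 4.627.

z = 4.627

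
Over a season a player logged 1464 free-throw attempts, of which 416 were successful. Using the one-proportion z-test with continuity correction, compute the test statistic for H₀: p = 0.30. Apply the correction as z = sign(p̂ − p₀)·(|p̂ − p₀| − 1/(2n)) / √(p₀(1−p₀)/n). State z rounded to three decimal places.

z = -1.295

Sample proportion p̂ = 416/1464 = 0.28415. p̂ − p₀ = -0.015847.
Continuity correction 1/(2n) = 1/2928 = 0.000342.
Corrected numerator: |-0.015847| − 0.000342 = 0.015505.
Under H₀, SE = √(p₀(1−p₀)/n) = √(0.30·0.70/1464) = √0.000143443 = 0.011977.
z = (−)0.015505/0.011977 = -1.295.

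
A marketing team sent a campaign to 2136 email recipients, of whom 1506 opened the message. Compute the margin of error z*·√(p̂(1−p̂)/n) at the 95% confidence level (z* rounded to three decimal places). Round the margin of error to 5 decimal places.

ME = 0.01934

The sample proportion is 1506/2136 = 0.70506.
SE(p̂) = √(0.70506·0.29494/2136) = 0.009867.
The 95% critical value is z* = 1.960.
Margin of error = z*·SE = 1.960 × 0.009867 = 0.01934.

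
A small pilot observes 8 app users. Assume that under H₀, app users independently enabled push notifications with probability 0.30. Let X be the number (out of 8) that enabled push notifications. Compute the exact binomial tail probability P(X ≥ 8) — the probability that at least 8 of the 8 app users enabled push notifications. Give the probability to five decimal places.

P = 0.00007

X ~ Binomial(n=8, p=0.30).
P(X ≥ 8) = C(8,8)·0.30^8·0.70^0.
= 0.000066 = 0.00007.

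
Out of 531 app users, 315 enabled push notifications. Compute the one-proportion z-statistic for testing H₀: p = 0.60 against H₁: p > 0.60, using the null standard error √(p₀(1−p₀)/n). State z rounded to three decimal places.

The sample proportion is 315/531 = 0.59322.
Under H₀, SE = √(p₀(1−p₀)/n) = √(0.60·0.40/531) = √0.000451977 = 0.021260.
z = (0.59322 − 0.60)/0.021260 = -0.00678/0.021260 = -0.319.

z = -0.319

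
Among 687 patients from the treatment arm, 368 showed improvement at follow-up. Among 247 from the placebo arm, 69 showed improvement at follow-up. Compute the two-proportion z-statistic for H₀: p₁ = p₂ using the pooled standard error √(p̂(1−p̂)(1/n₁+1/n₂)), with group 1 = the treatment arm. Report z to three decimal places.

p̂₁ = 368/687 = 0.53566, p̂₂ = 69/247 = 0.27935.
Pooling: p̂ = 437/934 = 0.46788.
SE = √[p̂(1−p̂)(1/n₁+1/n₂)] = √[0.46788·0.53212·(1/687+1/247)] ≈ 0.037018.
z = (p̂₁ − p̂₂)/SE = (0.53566 − 0.27935)/0.037018 = 0.25631/0.037018 = 6.924.

z = 6.924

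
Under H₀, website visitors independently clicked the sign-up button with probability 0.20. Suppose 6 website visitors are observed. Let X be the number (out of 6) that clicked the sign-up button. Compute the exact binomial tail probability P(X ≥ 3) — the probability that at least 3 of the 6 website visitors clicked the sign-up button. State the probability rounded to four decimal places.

X is binomial with n = 6 and p = 0.20.
P(X ≥ 3) = C(6,3)·0.20^3·0.80^3 + C(6,4)·0.20^4·0.80^2 + C(6,5)·0.20^5·0.80^1 + C(6,6)·0.20^6·0.80^0.
= 0.081920 + 0.015360 + 0.001536 + 0.000064 = 0.0989.

P = 0.0989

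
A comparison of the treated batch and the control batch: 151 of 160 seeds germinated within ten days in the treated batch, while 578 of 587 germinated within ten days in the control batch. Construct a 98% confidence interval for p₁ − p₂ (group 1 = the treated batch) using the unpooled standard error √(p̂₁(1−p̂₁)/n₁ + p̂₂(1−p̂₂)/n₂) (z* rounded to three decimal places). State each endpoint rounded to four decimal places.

(-0.0849, 0.0031)

p̂₁ = 151/160 = 0.94375, p̂₂ = 578/587 = 0.98467; p̂₁ − p̂₂ = -0.04092.
Unpooled SE = √(p̂₁(1−p̂₁)/n₁ + p̂₂(1−p̂₂)/n₂) = √(0.000331787 + 0.000025719) = 0.018908.
The 98% critical value is z* = 2.326. Margin = 2.326·0.018908 = 0.04398.
So the interval runs from -0.0849 to 0.0031.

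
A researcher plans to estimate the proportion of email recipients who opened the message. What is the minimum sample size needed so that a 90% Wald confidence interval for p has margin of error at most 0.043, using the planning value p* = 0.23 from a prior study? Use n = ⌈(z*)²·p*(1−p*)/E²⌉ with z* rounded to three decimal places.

n = 260

z* = 1.645 at the 90% level.
p*(1−p*) = 0.1771.
(z*)²·p*(1−p*)/E² = 2.706025·0.1771/0.001849 = 259.187.
Rounding up, n = 260.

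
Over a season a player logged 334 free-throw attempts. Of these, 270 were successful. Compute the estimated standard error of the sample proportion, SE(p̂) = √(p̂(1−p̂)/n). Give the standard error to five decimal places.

SE = 0.02154

The sample proportion is 270/334 = 0.80838.
p̂(1−p̂) = 0.154902.
SE = √(0.154902/334) = √0.000463778 = 0.02154.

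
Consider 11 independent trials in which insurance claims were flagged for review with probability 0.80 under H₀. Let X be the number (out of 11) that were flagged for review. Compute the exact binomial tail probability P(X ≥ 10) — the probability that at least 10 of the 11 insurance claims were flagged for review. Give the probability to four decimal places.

P = 0.3221

X is binomial with n = 11 and p = 0.80.
P(X ≥ 10) = C(11,10)·0.80^10·0.20^1 + C(11,11)·0.80^11·0.20^0.
= 0.236223 + 0.085899 = 0.3221.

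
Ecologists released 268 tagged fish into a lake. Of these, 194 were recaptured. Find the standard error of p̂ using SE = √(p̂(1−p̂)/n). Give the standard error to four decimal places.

Sample proportion p̂ = 194/268 = 0.72388.
p̂(1−p̂) = 0.199878.
SE = √(0.199878/268) = 0.0273.

SE = 0.0273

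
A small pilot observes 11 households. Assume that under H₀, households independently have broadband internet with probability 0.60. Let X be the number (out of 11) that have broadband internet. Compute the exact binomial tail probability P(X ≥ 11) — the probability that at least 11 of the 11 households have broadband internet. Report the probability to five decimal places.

X ~ Binomial(n=11, p=0.60).
P(X ≥ 11) = C(11,11)·0.60^11·0.40^0.
= 0.003628 = 0.00363.

P = 0.00363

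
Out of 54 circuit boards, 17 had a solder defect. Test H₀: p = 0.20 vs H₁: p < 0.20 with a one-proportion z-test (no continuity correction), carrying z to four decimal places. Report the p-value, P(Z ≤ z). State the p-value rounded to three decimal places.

p-value = 0.983

Sample proportion p̂ = 17/54 = 0.31481.
Under H₀, SE = √(p₀(1−p₀)/n) = √(0.20·0.80/54) = √0.002962963 = 0.054433.
z = (p̂ − p₀)/SE = (17/54 − 0.20)/0.054433 ≈ 2.1093.
p-value = P(Z ≤ z) with z = 2.1093 → 0.983.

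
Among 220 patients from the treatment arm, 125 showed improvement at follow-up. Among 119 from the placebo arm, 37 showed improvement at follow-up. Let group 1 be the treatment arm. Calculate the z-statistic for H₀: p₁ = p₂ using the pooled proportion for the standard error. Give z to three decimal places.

z = 4.526

p̂₁ = 125/220 = 0.56818, p̂₂ = 37/119 = 0.31092.
Pooling: p̂ = 162/339 = 0.47788.
Pooled SE = √[0.2495105·0.01294882] ≈ 0.056841.
z = (p̂₁ − p̂₂)/SE = (0.56818 − 0.31092)/0.056841 = 0.25726/0.056841 = 4.526.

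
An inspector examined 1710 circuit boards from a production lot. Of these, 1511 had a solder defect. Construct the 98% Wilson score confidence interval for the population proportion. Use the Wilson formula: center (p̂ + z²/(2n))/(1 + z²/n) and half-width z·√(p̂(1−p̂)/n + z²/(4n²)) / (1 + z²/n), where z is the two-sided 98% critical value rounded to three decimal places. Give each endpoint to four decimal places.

Here p̂ = 1511/1710 = 0.88363 and z = 2.326 (z² = 5.410276).
Denominator 1 + z²/n = 1 + 5.410276/1710 = 1.003164.
Adjusted center: (0.88363 + z²/(2n))/1.003164 = 0.88242.
Radicand: p̂(1−p̂)/n + z²/(4n²) = 0.000060135 + 0.000000463 = 0.000060598.
Half-width = 2.326·√0.000060598/1.003164 = 0.01805.
CI: 0.88242 ± 0.01805 = (0.8644, 0.9005).

(0.8644, 0.9005)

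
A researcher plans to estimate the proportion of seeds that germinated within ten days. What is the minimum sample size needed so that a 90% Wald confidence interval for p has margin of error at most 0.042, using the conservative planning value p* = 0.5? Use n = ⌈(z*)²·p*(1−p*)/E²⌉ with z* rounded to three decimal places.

The 90% critical value is z* = 1.645.
p*(1−p*) = 0.2500.
Required n before rounding: 2.706025 × 0.2500 / 0.042² = 383.507.
⌈383.507⌉ = 384.

n = 384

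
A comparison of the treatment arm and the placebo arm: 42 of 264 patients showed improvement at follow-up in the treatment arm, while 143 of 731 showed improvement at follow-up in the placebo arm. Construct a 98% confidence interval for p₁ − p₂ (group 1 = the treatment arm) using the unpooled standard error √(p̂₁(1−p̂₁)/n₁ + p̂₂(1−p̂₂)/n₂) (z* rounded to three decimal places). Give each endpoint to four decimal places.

p̂₁ = 0.15909, p̂₂ = 0.19562, so the observed difference is -0.03653.
SE = √(0.000506746 + 0.000215259) = √0.000722005 = 0.026870.
For 98% confidence, z* = 2.326. Margin of error = 0.06250.
CI: -0.03653 ± 0.06250 = (-0.0990, 0.0260).

(-0.0990, 0.0260)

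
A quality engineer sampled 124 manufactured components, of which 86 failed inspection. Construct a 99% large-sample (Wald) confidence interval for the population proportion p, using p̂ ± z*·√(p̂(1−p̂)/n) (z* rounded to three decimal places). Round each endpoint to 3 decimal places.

p̂ = 86/124 = 0.69355.
SE(p̂) = √(0.69355·0.30645/124) = 0.041401.
The 99% critical value is z* = 2.576.
Margin of error: 2.576 × 0.041401 = 0.10665.
So the interval runs from 0.587 to 0.800.

(0.587, 0.800)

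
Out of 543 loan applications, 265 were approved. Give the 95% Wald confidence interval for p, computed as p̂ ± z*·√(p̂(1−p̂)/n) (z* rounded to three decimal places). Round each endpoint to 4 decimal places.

(0.4460, 0.5301)

p̂ = 265/543 = 0.48803.
Standard error of p̂: √(0.249857/543) = √0.000460141 = 0.021451.
The 95% critical value is z* = 1.960.
Margin of error: 1.960 × 0.021451 = 0.04204.
Interval: 0.48803 ± 0.04204 → (0.4460, 0.5301).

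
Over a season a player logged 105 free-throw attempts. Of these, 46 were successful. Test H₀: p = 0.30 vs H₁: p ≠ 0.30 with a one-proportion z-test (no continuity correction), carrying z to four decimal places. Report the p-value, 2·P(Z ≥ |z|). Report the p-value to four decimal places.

p-value = 0.0020

p̂ = 46/105 = 0.43810.
Null standard error: √(0.30·0.70/105) = √0.002000000 = 0.044721.
Test statistic (full precision, shown to 4 dp): z = (46/105 − 0.30)/SE₀ ≈ 3.0879.
p-value = 2·P(Z ≥ |z|) with z = 3.0879 → 0.0020.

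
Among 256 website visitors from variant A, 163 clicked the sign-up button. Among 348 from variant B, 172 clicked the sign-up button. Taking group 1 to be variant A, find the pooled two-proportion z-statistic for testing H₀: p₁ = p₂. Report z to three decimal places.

z = 3.481

p̂₁ = 163/256 = 0.63672, p̂₂ = 172/348 = 0.49425.
Pooling: p̂ = 335/604 = 0.55464.
SE = √[p̂(1−p̂)(1/n₁+1/n₂)] = √[0.55464·0.44536·(1/256+1/348)] ≈ 0.040923.
z = 0.14247/0.040923 = 3.481.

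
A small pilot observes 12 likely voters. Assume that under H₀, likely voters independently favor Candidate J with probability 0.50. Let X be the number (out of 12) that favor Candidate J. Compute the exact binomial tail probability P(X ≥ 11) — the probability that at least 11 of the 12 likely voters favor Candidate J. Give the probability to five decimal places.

X is binomial with n = 12 and p = 0.50.
P(X ≥ 11) = C(12,11)·0.50^11·0.50^1 + C(12,12)·0.50^12·0.50^0.
= 0.002930 + 0.000244 = 0.00317.

P = 0.00317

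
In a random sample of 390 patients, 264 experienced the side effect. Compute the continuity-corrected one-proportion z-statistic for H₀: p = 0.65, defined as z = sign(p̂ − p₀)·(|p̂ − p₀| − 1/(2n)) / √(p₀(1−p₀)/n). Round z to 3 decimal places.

The sample proportion is 264/390 = 0.67692. p̂ − p₀ = 0.026923.
Continuity correction 1/(2n) = 1/780 = 0.001282.
Corrected numerator: |0.026923| − 0.001282 = 0.025641.
SE₀ = √(0.65·0.35/390) = 0.024152.
z = +0.025641/0.024152 = 1.062.

z = 1.062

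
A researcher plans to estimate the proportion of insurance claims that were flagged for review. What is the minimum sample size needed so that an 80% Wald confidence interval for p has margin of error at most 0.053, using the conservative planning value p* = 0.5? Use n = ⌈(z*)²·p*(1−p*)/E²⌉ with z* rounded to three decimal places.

n = 147

z* = 1.282 at the 80% level.
p*(1−p*) = 0.2500.
Required n before rounding: 1.643524 × 0.2500 / 0.053² = 146.273.
⌈146.273⌉ = 147.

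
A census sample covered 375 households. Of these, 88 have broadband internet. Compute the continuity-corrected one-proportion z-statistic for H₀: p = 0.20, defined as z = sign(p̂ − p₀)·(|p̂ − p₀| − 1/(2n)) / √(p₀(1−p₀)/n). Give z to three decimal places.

z = 1.614

With x = 88 successes in n = 375, p̂ = 0.23467. p̂ − p₀ = 0.034667.
1/(2n) = 0.001333.
Corrected numerator: |0.034667| − 0.001333 = 0.033334.
SE₀ = √(0.20·0.80/375) = 0.020656.
z = +0.033334/0.020656 = 1.614.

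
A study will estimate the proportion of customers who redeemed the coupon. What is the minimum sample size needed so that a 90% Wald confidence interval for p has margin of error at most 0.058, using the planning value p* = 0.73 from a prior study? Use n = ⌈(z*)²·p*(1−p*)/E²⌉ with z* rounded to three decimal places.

The 90% critical value is z* = 1.645.
p*(1−p*) = 0.1971.
Required n before rounding: 2.706025 × 0.1971 / 0.058² = 158.549.
Rounding up, n = 159.

n = 159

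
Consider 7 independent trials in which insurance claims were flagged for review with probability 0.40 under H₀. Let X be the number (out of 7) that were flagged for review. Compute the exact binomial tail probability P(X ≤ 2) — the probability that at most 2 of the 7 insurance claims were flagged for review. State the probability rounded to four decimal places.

X ~ Binomial(n=7, p=0.40).
P(X ≤ 2) = C(7,0)·0.40^0·0.60^7 + C(7,1)·0.40^1·0.60^6 + C(7,2)·0.40^2·0.60^5.
= 0.027994 + 0.130637 + 0.261274 = 0.4199.

P = 0.4199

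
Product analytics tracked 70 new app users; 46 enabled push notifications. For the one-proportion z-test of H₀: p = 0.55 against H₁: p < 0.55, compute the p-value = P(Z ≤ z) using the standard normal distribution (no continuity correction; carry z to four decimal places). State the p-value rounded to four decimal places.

The sample proportion is 46/70 = 0.65714.
Under H₀, SE = √(p₀(1−p₀)/n) = √(0.55·0.45/70) = √0.003535714 = 0.059462.
z = (p̂ − p₀)/SE = (46/70 − 0.55)/0.059462 ≈ 1.8019.
p-value = P(Z ≤ z) with z = 1.8019 → 0.9642.

p-value = 0.9642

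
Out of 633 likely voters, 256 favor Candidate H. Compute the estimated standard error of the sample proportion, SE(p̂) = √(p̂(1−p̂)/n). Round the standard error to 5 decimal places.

SE = 0.01951

p̂ = 256/633 = 0.40442.
p̂(1−p̂) = 0.240864.
Dividing by n and taking the root: √0.000380512 = 0.01951.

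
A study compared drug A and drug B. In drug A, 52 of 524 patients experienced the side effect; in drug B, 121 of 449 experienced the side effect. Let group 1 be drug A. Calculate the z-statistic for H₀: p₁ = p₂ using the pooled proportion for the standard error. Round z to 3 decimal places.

p̂₁ = 52/524 = 0.09924, p̂₂ = 121/449 = 0.26949.
Pooling: p̂ = 173/973 = 0.17780.
Pooled SE = √[0.1461876·0.00413557] ≈ 0.024588.
z = (p̂₁ − p̂₂)/SE = (0.09924 − 0.26949)/0.024588 = -0.17025/0.024588 = -6.924.

z = -6.924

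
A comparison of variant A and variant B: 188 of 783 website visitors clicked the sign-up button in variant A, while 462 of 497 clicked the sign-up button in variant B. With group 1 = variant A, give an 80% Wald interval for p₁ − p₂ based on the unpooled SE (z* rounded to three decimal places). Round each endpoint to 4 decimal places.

(-0.7140, -0.6650)

p̂₁ = 0.24010, p̂₂ = 0.92958, so the observed difference is -0.68948.
SE = √(0.000233018 + 0.000131717) = √0.000364735 = 0.019098.
z* = 1.282 at the 80% level. Margin = 1.282·0.019098 = 0.02448.
CI: -0.68948 ± 0.02448 = (-0.7140, -0.6650).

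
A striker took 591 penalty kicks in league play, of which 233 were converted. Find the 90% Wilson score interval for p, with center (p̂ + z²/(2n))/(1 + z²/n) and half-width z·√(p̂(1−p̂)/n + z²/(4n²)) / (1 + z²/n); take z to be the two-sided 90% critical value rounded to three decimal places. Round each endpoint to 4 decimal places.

(0.3617, 0.4277)

Here p̂ = 233/591 = 0.39425 and z = 1.645 (z² = 2.706025).
Denominator 1 + z²/n = 1 + 2.706025/591 = 1.004579.
Adjusted center: (0.39425 + z²/(2n))/1.004579 = 0.39473.
Radicand: p̂(1−p̂)/n + z²/(4n²) = 0.000404089 + 0.000001937 = 0.000406026.
Half-width = z·√(radicand)/denom = 1.645·0.020150/1.004579 = 0.03300.
CI: 0.39473 ± 0.03300 = (0.3617, 0.4277).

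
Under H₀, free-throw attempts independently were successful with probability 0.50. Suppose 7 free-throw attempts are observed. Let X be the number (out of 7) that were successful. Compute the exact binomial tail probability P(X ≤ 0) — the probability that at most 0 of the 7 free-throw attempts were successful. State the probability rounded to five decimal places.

X ~ Binomial(n=7, p=0.50).
P(X ≤ 0) = C(7,0)·0.50^0·0.50^7.
= 0.007812 = 0.00781.

P = 0.00781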